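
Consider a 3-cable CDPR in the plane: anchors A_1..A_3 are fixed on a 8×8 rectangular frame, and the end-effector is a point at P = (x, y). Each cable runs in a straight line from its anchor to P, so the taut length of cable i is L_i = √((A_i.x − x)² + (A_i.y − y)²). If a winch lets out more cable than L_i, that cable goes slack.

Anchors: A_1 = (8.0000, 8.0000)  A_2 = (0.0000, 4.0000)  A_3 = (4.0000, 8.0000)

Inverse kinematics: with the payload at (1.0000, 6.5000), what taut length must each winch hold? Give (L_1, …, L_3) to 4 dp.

(7.1589, 2.6926, 3.3541)

L_1: Δ = A_1−P = (7.0000, 1.5000) → ‖Δ‖ = √51.2500 = 7.1589
L_2: Δ = A_2−P = (-1.0000, -2.5000) → ‖Δ‖ = √7.2500 = 2.6926
L_3: Δ = A_3−P = (3.0000, 1.5000) → ‖Δ‖ = √11.2500 = 3.3541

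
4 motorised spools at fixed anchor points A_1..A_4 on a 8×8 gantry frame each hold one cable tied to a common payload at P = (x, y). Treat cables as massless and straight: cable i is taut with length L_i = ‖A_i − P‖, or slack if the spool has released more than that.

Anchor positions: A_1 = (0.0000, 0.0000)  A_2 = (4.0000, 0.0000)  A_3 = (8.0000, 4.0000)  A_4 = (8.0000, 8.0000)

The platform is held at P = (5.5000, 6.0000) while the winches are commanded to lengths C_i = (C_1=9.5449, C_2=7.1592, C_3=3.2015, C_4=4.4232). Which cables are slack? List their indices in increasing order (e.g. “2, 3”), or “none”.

1, 2, 4

i=1: geometric 8.1394 vs commanded 9.5449 ⇒ slack
i=2: geometric 6.1847 vs commanded 7.1592 ⇒ slack
i=3: geometric 3.2016 vs commanded 3.2015 ⇒ taut
i=4: geometric 3.2016 vs commanded 4.4232 ⇒ slack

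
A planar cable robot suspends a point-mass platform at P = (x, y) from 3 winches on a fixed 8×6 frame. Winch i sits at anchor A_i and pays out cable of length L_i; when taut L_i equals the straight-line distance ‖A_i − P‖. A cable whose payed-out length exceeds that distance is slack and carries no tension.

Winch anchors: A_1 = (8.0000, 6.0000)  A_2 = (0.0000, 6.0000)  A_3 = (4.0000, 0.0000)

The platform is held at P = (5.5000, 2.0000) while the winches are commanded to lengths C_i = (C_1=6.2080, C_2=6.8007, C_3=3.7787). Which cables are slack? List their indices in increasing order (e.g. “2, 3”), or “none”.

cable 1: L_1 = ‖A_1−P‖ = 4.7170;  C_1 = 6.2080 → slack
cable 2: L_2 = ‖A_2−P‖ = 6.8007;  C_2 = 6.8007 → taut
cable 3: L_3 = ‖A_3−P‖ = 2.5000;  C_3 = 3.7787 → slack

1, 3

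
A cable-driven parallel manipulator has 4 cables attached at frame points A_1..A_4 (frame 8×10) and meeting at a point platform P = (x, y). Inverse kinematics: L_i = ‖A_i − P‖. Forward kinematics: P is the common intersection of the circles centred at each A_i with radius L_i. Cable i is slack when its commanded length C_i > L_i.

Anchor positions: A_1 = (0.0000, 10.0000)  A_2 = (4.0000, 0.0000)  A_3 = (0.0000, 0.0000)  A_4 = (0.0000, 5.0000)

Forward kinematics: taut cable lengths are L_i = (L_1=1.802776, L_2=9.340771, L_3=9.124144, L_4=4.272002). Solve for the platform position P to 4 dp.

expand ‖A_i−P‖²=L_i² and subtract eq 1 (c_i ≔ ‖A_i‖²−L_i²)
c_1 = 0.0000+100.0000−3.2500 = 96.7500
eq1−eq2 → [-8.0000  20.0000]·P = 168.0000
eq1−eq3 → [0.0000  20.0000]·P = 180.0000
eq1−eq4 → [0.0000  10.0000]·P = 90.0000
2×2 solve → P = (1.5000, 9.0000)
check cable 4: ‖A_4−P‖² = 18.2500 ≈ L_4² = 18.2500 ✓

(1.5000, 9.0000)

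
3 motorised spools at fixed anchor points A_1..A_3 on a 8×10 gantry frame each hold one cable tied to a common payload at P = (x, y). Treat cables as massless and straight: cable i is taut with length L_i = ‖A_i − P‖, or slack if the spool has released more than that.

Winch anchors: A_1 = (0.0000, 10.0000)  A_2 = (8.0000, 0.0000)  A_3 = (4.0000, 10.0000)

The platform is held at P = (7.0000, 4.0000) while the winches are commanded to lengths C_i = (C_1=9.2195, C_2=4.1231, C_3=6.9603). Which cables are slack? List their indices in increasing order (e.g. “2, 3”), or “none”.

cable 1: √((-7.0000)²+(6.0000)²)=9.2195, C_1=9.2195: taut
cable 2: √((1.0000)²+(-4.0000)²)=4.1231, C_2=4.1231: taut
cable 3: √((-3.0000)²+(6.0000)²)=6.7082, C_3=6.9603: slack

3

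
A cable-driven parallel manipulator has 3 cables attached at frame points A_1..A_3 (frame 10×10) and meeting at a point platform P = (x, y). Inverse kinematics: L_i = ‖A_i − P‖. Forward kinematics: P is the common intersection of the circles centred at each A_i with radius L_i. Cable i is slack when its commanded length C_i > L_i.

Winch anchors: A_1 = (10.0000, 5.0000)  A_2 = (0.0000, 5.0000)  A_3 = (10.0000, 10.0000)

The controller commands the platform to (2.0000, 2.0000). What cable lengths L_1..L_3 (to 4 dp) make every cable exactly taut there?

L_1: Δ = A_1−P = (8.0000, 3.0000) → ‖Δ‖ = √73.0000 = 8.5440
L_2: Δ = A_2−P = (-2.0000, 3.0000) → ‖Δ‖ = √13.0000 = 3.6056
L_3: Δ = A_3−P = (8.0000, 8.0000) → ‖Δ‖ = √128.0000 = 11.3137

(8.5440, 3.6056, 11.3137)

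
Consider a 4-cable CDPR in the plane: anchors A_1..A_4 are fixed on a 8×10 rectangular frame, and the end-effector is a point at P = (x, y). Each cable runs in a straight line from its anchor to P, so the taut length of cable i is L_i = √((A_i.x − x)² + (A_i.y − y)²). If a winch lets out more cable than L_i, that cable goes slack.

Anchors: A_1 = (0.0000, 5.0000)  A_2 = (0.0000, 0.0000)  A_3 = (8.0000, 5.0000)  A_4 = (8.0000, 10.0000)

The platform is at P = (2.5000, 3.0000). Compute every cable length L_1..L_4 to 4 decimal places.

L_1: Δ = A_1−P = (-2.5000, 2.0000) → ‖Δ‖ = √10.2500 = 3.2016
L_2: Δ = A_2−P = (-2.5000, -3.0000) → ‖Δ‖ = √15.2500 = 3.9051
L_3: Δ = A_3−P = (5.5000, 2.0000) → ‖Δ‖ = √34.2500 = 5.8523
L_4: Δ = A_4−P = (5.5000, 7.0000) → ‖Δ‖ = √79.2500 = 8.9022

(3.2016, 3.9051, 5.8523, 8.9022)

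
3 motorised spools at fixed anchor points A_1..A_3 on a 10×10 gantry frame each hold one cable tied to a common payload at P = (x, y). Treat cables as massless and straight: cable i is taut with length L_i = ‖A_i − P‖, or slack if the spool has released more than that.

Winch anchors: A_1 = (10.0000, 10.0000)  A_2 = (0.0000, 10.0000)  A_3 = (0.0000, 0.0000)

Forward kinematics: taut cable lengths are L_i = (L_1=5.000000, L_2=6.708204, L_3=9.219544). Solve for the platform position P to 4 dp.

circle eqns → linear via eq_j − eq_1; set c_j = A_j·A_j − L_j²
c_1 = 100.0000+100.0000−25.0000 = 175.0000
20.0000·x + 0.0000·y = c_1−c_2 = 120.0000
20.0000·x + 20.0000·y = c_1−c_3 = 260.0000
solve first two rows → x=6.0000, y=7.0000

(6.0000, 7.0000)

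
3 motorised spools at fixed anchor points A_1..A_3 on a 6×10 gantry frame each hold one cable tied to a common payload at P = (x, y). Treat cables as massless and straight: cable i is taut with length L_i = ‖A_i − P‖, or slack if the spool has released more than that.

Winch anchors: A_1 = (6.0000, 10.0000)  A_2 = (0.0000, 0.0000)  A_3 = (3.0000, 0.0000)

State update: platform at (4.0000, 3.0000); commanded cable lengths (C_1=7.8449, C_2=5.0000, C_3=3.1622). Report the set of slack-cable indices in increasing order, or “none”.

1

cable 1: L_1 = ‖A_1−P‖ = 7.2801;  C_1 = 7.8449 → slack
cable 2: L_2 = ‖A_2−P‖ = 5.0000;  C_2 = 5.0000 → taut
cable 3: L_3 = ‖A_3−P‖ = 3.1623;  C_3 = 3.1622 → taut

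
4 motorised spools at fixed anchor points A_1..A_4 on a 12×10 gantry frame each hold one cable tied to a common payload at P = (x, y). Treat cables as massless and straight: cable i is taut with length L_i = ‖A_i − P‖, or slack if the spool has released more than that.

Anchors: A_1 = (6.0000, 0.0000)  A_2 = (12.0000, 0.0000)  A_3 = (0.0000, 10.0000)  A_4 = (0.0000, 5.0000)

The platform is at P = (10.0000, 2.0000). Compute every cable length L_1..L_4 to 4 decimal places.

(4.4721, 2.8284, 12.8062, 10.4403)

L_1: Δ = A_1−P = (-4.0000, -2.0000) → ‖Δ‖ = √20.0000 = 4.4721
L_2: Δ = A_2−P = (2.0000, -2.0000) → ‖Δ‖ = √8.0000 = 2.8284
L_3: Δ = A_3−P = (-10.0000, 8.0000) → ‖Δ‖ = √164.0000 = 12.8062
L_4: Δ = A_4−P = (-10.0000, 3.0000) → ‖Δ‖ = √109.0000 = 10.4403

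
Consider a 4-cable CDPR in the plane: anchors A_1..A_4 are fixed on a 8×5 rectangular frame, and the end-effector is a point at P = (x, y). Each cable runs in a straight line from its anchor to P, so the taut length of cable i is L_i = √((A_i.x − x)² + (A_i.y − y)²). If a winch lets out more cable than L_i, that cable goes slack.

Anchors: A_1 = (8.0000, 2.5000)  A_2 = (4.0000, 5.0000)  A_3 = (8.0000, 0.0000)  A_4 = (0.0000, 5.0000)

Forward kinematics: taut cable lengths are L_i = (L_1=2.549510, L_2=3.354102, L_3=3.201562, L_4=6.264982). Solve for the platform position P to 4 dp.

(5.5000, 2.0000)

circle eqns → linear via eq_j − eq_1; set k_j = A_j·A_j − L_j²
k_1 = 64.0000+6.2500−6.5000 = 63.7500
8.0000·x − 5.0000·y = k_1−k_2 = 34.0000
0.0000·x + 5.0000·y = k_1−k_3 = 10.0000
16.0000·x − 5.0000·y = k_1−k_4 = 78.0000
solve first two rows → x=5.5000, y=2.0000
check cable 4: ‖A_4−P‖² = 39.2500 ≈ L_4² = 39.2500 ✓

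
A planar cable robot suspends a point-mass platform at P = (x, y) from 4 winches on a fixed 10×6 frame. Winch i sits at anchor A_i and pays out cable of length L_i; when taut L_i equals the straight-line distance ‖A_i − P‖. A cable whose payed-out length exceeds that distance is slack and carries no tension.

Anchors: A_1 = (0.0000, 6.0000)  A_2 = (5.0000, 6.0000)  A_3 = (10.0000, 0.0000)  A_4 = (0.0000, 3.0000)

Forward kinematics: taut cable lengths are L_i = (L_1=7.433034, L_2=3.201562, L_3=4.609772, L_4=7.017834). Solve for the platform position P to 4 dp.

each cable: (A_i−P)·(A_i−P) = L_i²; let c_i = ‖A_i‖²−L_i²
c_1 = 0.0000+36.0000−55.2500 = -19.2500
row 1: -10.0000x + 0.0000y = -70.0000  (c_2=50.7500)
row 2: -20.0000x + 12.0000y = -98.0000  (c_3=78.7500)
row 3: 0.0000x + 6.0000y = 21.0000  (c_4=-40.2500)
Cramer on rows 1–2 → x = 7.0000, y = 3.5000
check cable 4: ‖A_4−P‖² = 49.2500 ≈ L_4² = 49.2500 ✓

(7.0000, 3.5000)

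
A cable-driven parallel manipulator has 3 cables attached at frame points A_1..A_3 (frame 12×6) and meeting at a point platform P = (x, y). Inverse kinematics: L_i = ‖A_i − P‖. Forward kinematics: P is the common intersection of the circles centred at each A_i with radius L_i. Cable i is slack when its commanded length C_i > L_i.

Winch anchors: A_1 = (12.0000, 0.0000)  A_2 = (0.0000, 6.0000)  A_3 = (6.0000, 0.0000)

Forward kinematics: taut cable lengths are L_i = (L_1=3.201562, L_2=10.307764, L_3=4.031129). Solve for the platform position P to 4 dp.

(9.5000, 2.0000)

expand ‖A_i−P‖²=L_i² and subtract eq 1 (c_i ≔ ‖A_i‖²−L_i²)
c_1 = 144.0000+0.0000−10.2500 = 133.7500
eq1−eq2 → [24.0000  -12.0000]·P = 204.0000
eq1−eq3 → [12.0000  0.0000]·P = 114.0000
2×2 solve → P = (9.5000, 2.0000)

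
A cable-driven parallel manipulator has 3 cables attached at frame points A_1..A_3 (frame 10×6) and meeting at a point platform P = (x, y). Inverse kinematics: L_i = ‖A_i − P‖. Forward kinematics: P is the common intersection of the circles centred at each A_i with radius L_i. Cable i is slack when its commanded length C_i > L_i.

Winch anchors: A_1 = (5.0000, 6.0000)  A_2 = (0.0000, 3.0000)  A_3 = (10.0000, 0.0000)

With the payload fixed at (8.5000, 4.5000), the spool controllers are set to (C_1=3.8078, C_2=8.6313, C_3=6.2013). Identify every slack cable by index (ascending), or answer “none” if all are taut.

3

cable 1: √((-3.5000)²+(1.5000)²)=3.8079, C_1=3.8078: taut
cable 2: √((-8.5000)²+(-1.5000)²)=8.6313, C_2=8.6313: taut
cable 3: √((1.5000)²+(-4.5000)²)=4.7434, C_3=6.2013: slack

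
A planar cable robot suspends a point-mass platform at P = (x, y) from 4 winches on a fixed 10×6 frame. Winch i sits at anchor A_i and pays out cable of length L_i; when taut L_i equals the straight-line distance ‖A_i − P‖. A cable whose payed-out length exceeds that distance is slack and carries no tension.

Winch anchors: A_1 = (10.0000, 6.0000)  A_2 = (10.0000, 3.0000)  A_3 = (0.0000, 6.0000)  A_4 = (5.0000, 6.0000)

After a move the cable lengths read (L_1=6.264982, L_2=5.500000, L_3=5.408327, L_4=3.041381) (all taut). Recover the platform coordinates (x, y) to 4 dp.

each cable: (A_i−P)·(A_i−P) = L_i²; let c_i = ‖A_i‖²−L_i²
c_1 = 100.0000+36.0000−39.2500 = 96.7500
row 1: 0.0000x + 6.0000y = 18.0000  (c_2=78.7500)
row 2: 20.0000x + 0.0000y = 90.0000  (c_3=6.7500)
row 3: 10.0000x + 0.0000y = 45.0000  (c_4=51.7500)
Cramer on rows 1–2 → x = 4.5000, y = 3.0000
check cable 4: ‖A_4−P‖² = 9.2500 ≈ L_4² = 9.2500 ✓

(4.5000, 3.0000)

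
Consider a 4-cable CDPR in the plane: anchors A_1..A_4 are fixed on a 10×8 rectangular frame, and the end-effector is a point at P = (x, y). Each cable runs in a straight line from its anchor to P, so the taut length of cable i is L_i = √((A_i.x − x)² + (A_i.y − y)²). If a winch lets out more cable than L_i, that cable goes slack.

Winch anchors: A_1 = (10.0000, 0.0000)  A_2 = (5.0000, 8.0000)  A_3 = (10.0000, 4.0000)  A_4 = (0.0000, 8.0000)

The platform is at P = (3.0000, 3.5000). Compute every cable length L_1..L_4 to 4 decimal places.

L_1: Δ = A_1−P = (7.0000, -3.5000) → ‖Δ‖ = √61.2500 = 7.8262
L_2: Δ = A_2−P = (2.0000, 4.5000) → ‖Δ‖ = √24.2500 = 4.9244
L_3: Δ = A_3−P = (7.0000, 0.5000) → ‖Δ‖ = √49.2500 = 7.0178
L_4: Δ = A_4−P = (-3.0000, 4.5000) → ‖Δ‖ = √29.2500 = 5.4083

(7.8262, 4.9244, 7.0178, 5.4083)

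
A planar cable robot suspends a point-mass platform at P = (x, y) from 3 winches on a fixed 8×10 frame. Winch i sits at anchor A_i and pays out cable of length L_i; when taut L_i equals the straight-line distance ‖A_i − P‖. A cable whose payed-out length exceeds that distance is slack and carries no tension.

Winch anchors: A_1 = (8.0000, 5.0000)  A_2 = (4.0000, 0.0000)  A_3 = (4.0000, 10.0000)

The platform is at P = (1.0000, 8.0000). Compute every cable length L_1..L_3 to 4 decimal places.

L_1: Δ = A_1−P = (7.0000, -3.0000) → ‖Δ‖ = √58.0000 = 7.6158
L_2: Δ = A_2−P = (3.0000, -8.0000) → ‖Δ‖ = √73.0000 = 8.5440
L_3: Δ = A_3−P = (3.0000, 2.0000) → ‖Δ‖ = √13.0000 = 3.6056

(7.6158, 8.5440, 3.6056)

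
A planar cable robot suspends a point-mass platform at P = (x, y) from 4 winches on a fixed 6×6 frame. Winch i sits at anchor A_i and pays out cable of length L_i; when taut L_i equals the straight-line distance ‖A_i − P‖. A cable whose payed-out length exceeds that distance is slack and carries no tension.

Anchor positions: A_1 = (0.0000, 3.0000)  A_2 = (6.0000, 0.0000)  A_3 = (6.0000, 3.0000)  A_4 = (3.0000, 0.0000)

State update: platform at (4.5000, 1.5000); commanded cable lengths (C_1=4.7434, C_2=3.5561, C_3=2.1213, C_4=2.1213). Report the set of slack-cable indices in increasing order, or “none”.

cable 1: L_1 = ‖A_1−P‖ = 4.7434;  C_1 = 4.7434 → taut
cable 2: L_2 = ‖A_2−P‖ = 2.1213;  C_2 = 3.5561 → slack
cable 3: L_3 = ‖A_3−P‖ = 2.1213;  C_3 = 2.1213 → taut
cable 4: L_4 = ‖A_4−P‖ = 2.1213;  C_4 = 2.1213 → taut

2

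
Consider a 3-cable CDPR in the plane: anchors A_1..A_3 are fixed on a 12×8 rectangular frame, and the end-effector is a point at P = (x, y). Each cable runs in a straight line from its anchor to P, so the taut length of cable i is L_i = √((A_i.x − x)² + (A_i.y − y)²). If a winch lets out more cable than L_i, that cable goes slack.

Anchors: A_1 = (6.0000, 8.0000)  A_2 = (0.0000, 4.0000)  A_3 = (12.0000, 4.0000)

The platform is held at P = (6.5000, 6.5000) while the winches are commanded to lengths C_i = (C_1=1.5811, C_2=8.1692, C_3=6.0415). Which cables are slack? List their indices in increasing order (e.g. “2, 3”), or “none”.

2

cable 1: √((-0.5000)²+(1.5000)²)=1.5811, C_1=1.5811: taut
cable 2: √((-6.5000)²+(-2.5000)²)=6.9642, C_2=8.1692: slack
cable 3: √((5.5000)²+(-2.5000)²)=6.0415, C_3=6.0415: taut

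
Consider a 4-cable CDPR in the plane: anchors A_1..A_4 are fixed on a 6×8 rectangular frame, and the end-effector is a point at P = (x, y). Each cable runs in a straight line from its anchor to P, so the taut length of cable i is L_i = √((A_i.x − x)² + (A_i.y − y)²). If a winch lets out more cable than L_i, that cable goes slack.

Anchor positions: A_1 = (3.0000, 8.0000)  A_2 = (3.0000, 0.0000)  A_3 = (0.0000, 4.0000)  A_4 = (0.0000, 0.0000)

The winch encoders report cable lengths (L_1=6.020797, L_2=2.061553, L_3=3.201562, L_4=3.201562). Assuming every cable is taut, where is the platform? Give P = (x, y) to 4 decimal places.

(2.5000, 2.0000)

circle eqns → linear via eq_j − eq_1; set q_j = A_j·A_j − L_j²
q_1 = 9.0000+64.0000−36.2500 = 36.7500
0.0000·x + 16.0000·y = q_1−q_2 = 32.0000
6.0000·x + 8.0000·y = q_1−q_3 = 31.0000
6.0000·x + 16.0000·y = q_1−q_4 = 47.0000
solve first two rows → x=2.5000, y=2.0000
check cable 4: ‖A_4−P‖² = 10.2500 ≈ L_4² = 10.2500 ✓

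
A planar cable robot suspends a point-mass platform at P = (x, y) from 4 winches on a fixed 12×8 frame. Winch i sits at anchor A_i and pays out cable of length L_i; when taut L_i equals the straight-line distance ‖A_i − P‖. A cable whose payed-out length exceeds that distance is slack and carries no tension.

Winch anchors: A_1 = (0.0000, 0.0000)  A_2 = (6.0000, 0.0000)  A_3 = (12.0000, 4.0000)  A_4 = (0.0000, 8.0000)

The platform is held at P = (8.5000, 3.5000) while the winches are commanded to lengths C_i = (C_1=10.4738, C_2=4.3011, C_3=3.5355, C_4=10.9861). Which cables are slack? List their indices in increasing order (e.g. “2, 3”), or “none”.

cable 1: √((-8.5000)²+(-3.5000)²)=9.1924, C_1=10.4738: slack
cable 2: √((-2.5000)²+(-3.5000)²)=4.3012, C_2=4.3011: taut
cable 3: √((3.5000)²+(0.5000)²)=3.5355, C_3=3.5355: taut
cable 4: √((-8.5000)²+(4.5000)²)=9.6177, C_4=10.9861: slack

1, 4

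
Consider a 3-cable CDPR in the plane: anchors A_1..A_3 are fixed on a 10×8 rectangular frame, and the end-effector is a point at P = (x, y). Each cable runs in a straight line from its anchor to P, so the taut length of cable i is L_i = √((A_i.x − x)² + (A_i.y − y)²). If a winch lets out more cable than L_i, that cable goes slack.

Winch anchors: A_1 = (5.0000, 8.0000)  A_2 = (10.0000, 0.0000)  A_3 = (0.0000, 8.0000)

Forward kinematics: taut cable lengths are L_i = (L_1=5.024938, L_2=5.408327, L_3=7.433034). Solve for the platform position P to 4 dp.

(5.5000, 3.0000)

expand ‖A_i−P‖²=L_i² and subtract eq 1 (c_i ≔ ‖A_i‖²−L_i²)
c_1 = 25.0000+64.0000−25.2500 = 63.7500
eq1−eq2 → [-10.0000  16.0000]·P = -7.0000
eq1−eq3 → [10.0000  0.0000]·P = 55.0000
2×2 solve → P = (5.5000, 3.0000)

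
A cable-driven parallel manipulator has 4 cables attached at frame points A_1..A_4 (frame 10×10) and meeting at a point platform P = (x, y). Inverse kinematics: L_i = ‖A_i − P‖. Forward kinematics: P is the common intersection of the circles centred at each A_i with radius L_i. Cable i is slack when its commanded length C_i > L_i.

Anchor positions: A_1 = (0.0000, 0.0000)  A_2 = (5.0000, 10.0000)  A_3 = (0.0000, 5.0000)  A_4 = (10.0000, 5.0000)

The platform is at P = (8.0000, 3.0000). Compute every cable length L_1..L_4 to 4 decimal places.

(8.5440, 7.6158, 8.2462, 2.8284)

L_1: Δ = A_1−P = (-8.0000, -3.0000) → ‖Δ‖ = √73.0000 = 8.5440
L_2: Δ = A_2−P = (-3.0000, 7.0000) → ‖Δ‖ = √58.0000 = 7.6158
L_3: Δ = A_3−P = (-8.0000, 2.0000) → ‖Δ‖ = √68.0000 = 8.2462
L_4: Δ = A_4−P = (2.0000, 2.0000) → ‖Δ‖ = √8.0000 = 2.8284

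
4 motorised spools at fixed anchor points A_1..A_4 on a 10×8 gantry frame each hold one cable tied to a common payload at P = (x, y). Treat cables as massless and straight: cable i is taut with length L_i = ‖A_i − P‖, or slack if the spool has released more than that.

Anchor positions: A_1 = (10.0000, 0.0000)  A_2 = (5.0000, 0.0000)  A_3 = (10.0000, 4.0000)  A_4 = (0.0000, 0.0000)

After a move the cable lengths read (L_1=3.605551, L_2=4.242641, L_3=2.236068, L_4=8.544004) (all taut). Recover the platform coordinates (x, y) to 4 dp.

circle eqns → linear via eq_j − eq_1; set k_j = A_j·A_j − L_j²
k_1 = 100.0000+0.0000−13.0000 = 87.0000
10.0000·x + 0.0000·y = k_1−k_2 = 80.0000
0.0000·x − 8.0000·y = k_1−k_3 = -24.0000
20.0000·x + 0.0000·y = k_1−k_4 = 160.0000
solve first two rows → x=8.0000, y=3.0000
check cable 4: ‖A_4−P‖² = 73.0000 ≈ L_4² = 73.0000 ✓

(8.0000, 3.0000)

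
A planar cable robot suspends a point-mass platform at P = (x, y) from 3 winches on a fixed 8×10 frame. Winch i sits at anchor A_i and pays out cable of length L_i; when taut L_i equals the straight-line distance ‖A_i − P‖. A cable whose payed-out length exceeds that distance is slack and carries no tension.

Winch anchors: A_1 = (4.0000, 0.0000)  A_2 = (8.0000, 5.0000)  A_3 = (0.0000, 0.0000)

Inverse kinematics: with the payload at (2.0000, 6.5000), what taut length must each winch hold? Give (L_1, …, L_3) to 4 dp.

cable 1: Δx=2.0000, Δy=-6.5000; L_1 = √(Δx²+Δy²) = 6.8007
cable 2: Δx=6.0000, Δy=-1.5000; L_2 = √(Δx²+Δy²) = 6.1847
cable 3: Δx=-2.0000, Δy=-6.5000; L_3 = √(Δx²+Δy²) = 6.8007

(6.8007, 6.1847, 6.8007)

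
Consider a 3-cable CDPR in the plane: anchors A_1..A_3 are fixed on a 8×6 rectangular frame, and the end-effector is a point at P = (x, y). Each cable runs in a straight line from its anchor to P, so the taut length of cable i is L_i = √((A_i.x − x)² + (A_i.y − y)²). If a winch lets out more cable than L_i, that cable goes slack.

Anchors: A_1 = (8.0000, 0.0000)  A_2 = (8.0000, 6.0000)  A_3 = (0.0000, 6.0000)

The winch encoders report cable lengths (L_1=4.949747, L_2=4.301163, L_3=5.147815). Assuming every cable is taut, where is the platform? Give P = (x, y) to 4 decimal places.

each cable: (A_i−P)·(A_i−P) = L_i²; let q_i = ‖A_i‖²−L_i²
q_1 = 64.0000+0.0000−24.5000 = 39.5000
row 1: 0.0000x − 12.0000y = -42.0000  (q_2=81.5000)
row 2: 16.0000x − 12.0000y = 30.0000  (q_3=9.5000)
Cramer on rows 1–2 → x = 4.5000, y = 3.5000

(4.5000, 3.5000)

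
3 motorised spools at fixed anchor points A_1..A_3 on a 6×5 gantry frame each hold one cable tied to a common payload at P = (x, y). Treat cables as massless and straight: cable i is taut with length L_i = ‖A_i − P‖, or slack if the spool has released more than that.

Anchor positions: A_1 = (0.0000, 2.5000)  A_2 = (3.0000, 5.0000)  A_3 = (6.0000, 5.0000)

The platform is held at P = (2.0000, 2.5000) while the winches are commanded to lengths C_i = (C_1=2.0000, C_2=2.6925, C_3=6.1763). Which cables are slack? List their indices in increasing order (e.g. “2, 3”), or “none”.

cable 1: L_1 = ‖A_1−P‖ = 2.0000;  C_1 = 2.0000 → taut
cable 2: L_2 = ‖A_2−P‖ = 2.6926;  C_2 = 2.6925 → taut
cable 3: L_3 = ‖A_3−P‖ = 4.7170;  C_3 = 6.1763 → slack

3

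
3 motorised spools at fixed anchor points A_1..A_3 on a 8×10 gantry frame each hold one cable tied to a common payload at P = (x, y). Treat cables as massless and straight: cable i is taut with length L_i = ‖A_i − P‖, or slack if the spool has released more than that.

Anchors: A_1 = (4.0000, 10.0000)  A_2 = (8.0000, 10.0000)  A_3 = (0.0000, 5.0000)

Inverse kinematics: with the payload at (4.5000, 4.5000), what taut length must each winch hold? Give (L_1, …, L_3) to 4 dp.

(5.5227, 6.5192, 4.5277)

L_1 = √((4.0000−4.5000)² + (10.0000−4.5000)²) = 5.5227
L_2 = √((8.0000−4.5000)² + (10.0000−4.5000)²) = 6.5192
L_3 = √((0.0000−4.5000)² + (5.0000−4.5000)²) = 4.5277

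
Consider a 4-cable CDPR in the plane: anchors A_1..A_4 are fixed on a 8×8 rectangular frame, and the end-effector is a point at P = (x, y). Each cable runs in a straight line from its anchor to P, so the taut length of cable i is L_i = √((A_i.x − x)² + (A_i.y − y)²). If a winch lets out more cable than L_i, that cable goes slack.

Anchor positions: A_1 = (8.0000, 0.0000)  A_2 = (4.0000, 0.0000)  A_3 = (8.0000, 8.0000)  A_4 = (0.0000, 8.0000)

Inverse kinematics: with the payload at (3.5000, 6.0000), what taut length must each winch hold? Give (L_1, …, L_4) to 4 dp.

cable 1: Δx=4.5000, Δy=-6.0000; L_1 = √(Δx²+Δy²) = 7.5000
cable 2: Δx=0.5000, Δy=-6.0000; L_2 = √(Δx²+Δy²) = 6.0208
cable 3: Δx=4.5000, Δy=2.0000; L_3 = √(Δx²+Δy²) = 4.9244
cable 4: Δx=-3.5000, Δy=2.0000; L_4 = √(Δx²+Δy²) = 4.0311

(7.5000, 6.0208, 4.9244, 4.0311)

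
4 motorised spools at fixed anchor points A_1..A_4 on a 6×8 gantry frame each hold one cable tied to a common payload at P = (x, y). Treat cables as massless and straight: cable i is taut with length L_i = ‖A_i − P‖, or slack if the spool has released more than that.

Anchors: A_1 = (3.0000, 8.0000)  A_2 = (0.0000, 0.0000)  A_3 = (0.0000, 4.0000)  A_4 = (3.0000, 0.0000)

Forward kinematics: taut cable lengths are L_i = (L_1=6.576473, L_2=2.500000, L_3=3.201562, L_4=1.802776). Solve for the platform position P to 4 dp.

(2.0000, 1.5000)

each cable: (A_i−P)·(A_i−P) = L_i²; let c_i = ‖A_i‖²−L_i²
c_1 = 9.0000+64.0000−43.2500 = 29.7500
row 1: 6.0000x + 16.0000y = 36.0000  (c_2=-6.2500)
row 2: 6.0000x + 8.0000y = 24.0000  (c_3=5.7500)
row 3: 0.0000x + 16.0000y = 24.0000  (c_4=5.7500)
Cramer on rows 1–2 → x = 2.0000, y = 1.5000
check cable 4: ‖A_4−P‖² = 3.2500 ≈ L_4² = 3.2500 ✓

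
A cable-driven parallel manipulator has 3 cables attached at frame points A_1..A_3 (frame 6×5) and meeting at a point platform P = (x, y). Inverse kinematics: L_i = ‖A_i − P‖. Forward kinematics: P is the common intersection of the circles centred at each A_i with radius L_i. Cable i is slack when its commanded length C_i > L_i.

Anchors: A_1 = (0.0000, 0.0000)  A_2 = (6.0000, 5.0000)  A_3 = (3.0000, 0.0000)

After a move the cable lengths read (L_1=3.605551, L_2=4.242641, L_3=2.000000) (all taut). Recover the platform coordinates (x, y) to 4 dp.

circle eqns → linear via eq_j − eq_1; set k_j = A_j·A_j − L_j²
k_1 = 0.0000+0.0000−13.0000 = -13.0000
-12.0000·x − 10.0000·y = k_1−k_2 = -56.0000
-6.0000·x + 0.0000·y = k_1−k_3 = -18.0000
solve first two rows → x=3.0000, y=2.0000

(3.0000, 2.0000)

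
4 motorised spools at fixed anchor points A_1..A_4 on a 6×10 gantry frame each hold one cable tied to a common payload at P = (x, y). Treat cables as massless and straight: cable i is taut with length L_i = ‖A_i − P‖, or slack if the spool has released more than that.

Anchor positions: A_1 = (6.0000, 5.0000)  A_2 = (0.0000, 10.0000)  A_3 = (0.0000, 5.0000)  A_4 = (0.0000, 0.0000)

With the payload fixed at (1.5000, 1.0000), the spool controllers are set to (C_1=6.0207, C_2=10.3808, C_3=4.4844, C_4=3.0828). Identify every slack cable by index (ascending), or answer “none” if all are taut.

cable 1: L_1 = ‖A_1−P‖ = 6.0208;  C_1 = 6.0207 → taut
cable 2: L_2 = ‖A_2−P‖ = 9.1241;  C_2 = 10.3808 → slack
cable 3: L_3 = ‖A_3−P‖ = 4.2720;  C_3 = 4.4844 → slack
cable 4: L_4 = ‖A_4−P‖ = 1.8028;  C_4 = 3.0828 → slack

2, 3, 4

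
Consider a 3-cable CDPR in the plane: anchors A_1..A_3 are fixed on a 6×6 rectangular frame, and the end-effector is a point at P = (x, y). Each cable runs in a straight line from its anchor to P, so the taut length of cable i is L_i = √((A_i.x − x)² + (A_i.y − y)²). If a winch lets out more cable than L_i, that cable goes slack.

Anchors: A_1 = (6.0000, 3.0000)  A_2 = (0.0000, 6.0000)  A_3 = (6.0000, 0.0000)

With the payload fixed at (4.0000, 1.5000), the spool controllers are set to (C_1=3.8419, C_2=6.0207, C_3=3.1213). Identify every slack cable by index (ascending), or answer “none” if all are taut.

1, 3

cable 1: L_1 = ‖A_1−P‖ = 2.5000;  C_1 = 3.8419 → slack
cable 2: L_2 = ‖A_2−P‖ = 6.0208;  C_2 = 6.0207 → taut
cable 3: L_3 = ‖A_3−P‖ = 2.5000;  C_3 = 3.1213 → slack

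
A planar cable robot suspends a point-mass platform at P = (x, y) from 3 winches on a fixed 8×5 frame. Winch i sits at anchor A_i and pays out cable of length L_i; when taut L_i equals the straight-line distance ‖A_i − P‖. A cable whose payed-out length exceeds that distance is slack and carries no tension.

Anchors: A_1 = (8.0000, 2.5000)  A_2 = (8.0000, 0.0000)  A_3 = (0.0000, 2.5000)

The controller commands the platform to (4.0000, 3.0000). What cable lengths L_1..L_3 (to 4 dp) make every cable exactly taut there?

(4.0311, 5.0000, 4.0311)

cable 1: Δx=4.0000, Δy=-0.5000; L_1 = √(Δx²+Δy²) = 4.0311
cable 2: Δx=4.0000, Δy=-3.0000; L_2 = √(Δx²+Δy²) = 5.0000
cable 3: Δx=-4.0000, Δy=-0.5000; L_3 = √(Δx²+Δy²) = 4.0311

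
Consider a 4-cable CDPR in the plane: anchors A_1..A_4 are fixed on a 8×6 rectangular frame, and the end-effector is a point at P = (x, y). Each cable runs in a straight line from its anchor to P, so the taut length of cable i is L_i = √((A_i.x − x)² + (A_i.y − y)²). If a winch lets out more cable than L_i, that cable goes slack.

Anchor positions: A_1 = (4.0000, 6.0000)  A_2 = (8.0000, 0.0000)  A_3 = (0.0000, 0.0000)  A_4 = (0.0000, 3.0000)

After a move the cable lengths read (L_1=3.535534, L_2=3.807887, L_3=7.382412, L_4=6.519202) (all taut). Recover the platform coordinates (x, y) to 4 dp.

circle eqns → linear via eq_j − eq_1; set c_j = A_j·A_j − L_j²
c_1 = 16.0000+36.0000−12.5000 = 39.5000
-8.0000·x + 12.0000·y = c_1−c_2 = -10.0000
8.0000·x + 12.0000·y = c_1−c_3 = 94.0000
8.0000·x + 6.0000·y = c_1−c_4 = 73.0000
solve first two rows → x=6.5000, y=3.5000
check cable 4: ‖A_4−P‖² = 42.5000 ≈ L_4² = 42.5000 ✓

(6.5000, 3.5000)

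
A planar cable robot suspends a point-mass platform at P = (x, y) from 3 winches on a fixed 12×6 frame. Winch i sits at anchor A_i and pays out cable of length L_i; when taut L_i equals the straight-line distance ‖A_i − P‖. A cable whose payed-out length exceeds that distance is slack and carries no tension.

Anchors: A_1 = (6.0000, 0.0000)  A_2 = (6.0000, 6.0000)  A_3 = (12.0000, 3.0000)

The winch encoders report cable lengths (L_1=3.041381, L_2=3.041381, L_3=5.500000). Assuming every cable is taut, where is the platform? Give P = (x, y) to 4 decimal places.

circle eqns → linear via eq_j − eq_1; set q_j = A_j·A_j − L_j²
q_1 = 36.0000+0.0000−9.2500 = 26.7500
0.0000·x − 12.0000·y = q_1−q_2 = -36.0000
-12.0000·x − 6.0000·y = q_1−q_3 = -96.0000
solve first two rows → x=6.5000, y=3.0000

(6.5000, 3.0000)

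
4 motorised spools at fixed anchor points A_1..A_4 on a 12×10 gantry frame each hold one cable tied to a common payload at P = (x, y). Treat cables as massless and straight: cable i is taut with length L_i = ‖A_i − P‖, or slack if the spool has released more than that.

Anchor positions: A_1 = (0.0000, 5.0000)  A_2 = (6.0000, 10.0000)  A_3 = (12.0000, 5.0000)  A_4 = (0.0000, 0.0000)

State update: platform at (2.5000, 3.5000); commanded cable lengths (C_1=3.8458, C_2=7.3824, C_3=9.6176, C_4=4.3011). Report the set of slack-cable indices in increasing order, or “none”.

1

cable 1: L_1 = ‖A_1−P‖ = 2.9155;  C_1 = 3.8458 → slack
cable 2: L_2 = ‖A_2−P‖ = 7.3824;  C_2 = 7.3824 → taut
cable 3: L_3 = ‖A_3−P‖ = 9.6177;  C_3 = 9.6176 → taut
cable 4: L_4 = ‖A_4−P‖ = 4.3012;  C_4 = 4.3011 → taut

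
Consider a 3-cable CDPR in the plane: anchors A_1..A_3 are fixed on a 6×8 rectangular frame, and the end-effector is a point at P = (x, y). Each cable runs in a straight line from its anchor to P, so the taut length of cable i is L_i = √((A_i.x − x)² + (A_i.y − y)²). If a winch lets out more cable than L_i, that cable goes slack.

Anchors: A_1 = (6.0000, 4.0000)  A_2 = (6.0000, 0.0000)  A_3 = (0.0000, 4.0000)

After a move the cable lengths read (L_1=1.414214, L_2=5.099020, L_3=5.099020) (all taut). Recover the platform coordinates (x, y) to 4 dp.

(5.0000, 5.0000)

each cable: (A_i−P)·(A_i−P) = L_i²; let q_i = ‖A_i‖²−L_i²
q_1 = 36.0000+16.0000−2.0000 = 50.0000
row 1: 0.0000x + 8.0000y = 40.0000  (q_2=10.0000)
row 2: 12.0000x + 0.0000y = 60.0000  (q_3=-10.0000)
Cramer on rows 1–2 → x = 5.0000, y = 5.0000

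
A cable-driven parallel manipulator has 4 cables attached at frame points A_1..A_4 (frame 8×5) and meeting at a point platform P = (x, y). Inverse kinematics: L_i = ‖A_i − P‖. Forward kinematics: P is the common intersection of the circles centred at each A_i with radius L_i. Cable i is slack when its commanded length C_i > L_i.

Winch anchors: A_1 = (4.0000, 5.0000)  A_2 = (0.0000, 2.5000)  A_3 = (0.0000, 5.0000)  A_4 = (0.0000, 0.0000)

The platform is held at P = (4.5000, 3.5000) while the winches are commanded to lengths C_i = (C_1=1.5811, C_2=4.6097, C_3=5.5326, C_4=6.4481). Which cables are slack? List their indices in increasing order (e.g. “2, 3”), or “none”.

3, 4

i=1: geometric 1.5811 vs commanded 1.5811 ⇒ taut
i=2: geometric 4.6098 vs commanded 4.6097 ⇒ taut
i=3: geometric 4.7434 vs commanded 5.5326 ⇒ slack
i=4: geometric 5.7009 vs commanded 6.4481 ⇒ slack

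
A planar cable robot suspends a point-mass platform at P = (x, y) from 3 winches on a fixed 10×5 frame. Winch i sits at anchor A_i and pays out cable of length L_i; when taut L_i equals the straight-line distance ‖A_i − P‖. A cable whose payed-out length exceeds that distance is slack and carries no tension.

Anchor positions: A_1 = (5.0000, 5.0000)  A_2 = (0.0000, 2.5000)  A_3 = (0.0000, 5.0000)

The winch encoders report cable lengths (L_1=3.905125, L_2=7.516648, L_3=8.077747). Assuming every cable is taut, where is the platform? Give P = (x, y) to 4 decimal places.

circle eqns → linear via eq_j − eq_1; set c_j = A_j·A_j − L_j²
c_1 = 25.0000+25.0000−15.2500 = 34.7500
10.0000·x + 5.0000·y = c_1−c_2 = 85.0000
10.0000·x + 0.0000·y = c_1−c_3 = 75.0000
solve first two rows → x=7.5000, y=2.0000

(7.5000, 2.0000)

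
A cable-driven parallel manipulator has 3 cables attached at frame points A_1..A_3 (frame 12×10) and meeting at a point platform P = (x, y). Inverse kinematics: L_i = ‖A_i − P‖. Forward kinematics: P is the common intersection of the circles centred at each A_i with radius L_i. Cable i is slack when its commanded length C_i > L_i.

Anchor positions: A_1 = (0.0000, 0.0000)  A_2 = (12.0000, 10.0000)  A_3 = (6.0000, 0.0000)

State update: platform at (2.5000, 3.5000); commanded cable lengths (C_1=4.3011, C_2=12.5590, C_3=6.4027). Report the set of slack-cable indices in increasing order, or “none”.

cable 1: L_1 = ‖A_1−P‖ = 4.3012;  C_1 = 4.3011 → taut
cable 2: L_2 = ‖A_2−P‖ = 11.5109;  C_2 = 12.5590 → slack
cable 3: L_3 = ‖A_3−P‖ = 4.9497;  C_3 = 6.4027 → slack

2, 3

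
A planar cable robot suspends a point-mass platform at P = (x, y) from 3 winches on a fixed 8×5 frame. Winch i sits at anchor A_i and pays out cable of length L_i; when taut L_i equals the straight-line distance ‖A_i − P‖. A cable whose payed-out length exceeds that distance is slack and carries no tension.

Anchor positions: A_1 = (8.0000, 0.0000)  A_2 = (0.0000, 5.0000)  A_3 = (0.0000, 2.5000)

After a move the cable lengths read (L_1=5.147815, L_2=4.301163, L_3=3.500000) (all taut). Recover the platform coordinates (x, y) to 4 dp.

each cable: (A_i−P)·(A_i−P) = L_i²; let k_i = ‖A_i‖²−L_i²
k_1 = 64.0000+0.0000−26.5000 = 37.5000
row 1: 16.0000x − 10.0000y = 31.0000  (k_2=6.5000)
row 2: 16.0000x − 5.0000y = 43.5000  (k_3=-6.0000)
Cramer on rows 1–2 → x = 3.5000, y = 2.5000

(3.5000, 2.5000)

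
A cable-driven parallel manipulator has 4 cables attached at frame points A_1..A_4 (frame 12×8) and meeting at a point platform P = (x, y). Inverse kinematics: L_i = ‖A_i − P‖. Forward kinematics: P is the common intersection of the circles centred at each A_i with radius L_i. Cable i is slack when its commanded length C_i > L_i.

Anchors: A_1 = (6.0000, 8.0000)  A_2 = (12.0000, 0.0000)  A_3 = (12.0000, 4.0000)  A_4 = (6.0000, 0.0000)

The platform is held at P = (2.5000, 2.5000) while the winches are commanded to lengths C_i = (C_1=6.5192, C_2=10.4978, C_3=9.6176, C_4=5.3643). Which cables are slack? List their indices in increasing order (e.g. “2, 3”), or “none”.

cable 1: √((3.5000)²+(5.5000)²)=6.5192, C_1=6.5192: taut
cable 2: √((9.5000)²+(-2.5000)²)=9.8234, C_2=10.4978: slack
cable 3: √((9.5000)²+(1.5000)²)=9.6177, C_3=9.6176: taut
cable 4: √((3.5000)²+(-2.5000)²)=4.3012, C_4=5.3643: slack

2, 4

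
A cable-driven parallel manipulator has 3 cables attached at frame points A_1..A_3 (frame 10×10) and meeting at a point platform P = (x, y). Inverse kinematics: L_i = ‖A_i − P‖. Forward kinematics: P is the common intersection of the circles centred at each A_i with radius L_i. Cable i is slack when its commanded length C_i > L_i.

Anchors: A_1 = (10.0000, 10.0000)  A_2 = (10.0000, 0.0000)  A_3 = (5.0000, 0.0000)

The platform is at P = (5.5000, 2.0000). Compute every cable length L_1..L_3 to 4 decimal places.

(9.1788, 4.9244, 2.0616)

L_1: Δ = A_1−P = (4.5000, 8.0000) → ‖Δ‖ = √84.2500 = 9.1788
L_2: Δ = A_2−P = (4.5000, -2.0000) → ‖Δ‖ = √24.2500 = 4.9244
L_3: Δ = A_3−P = (-0.5000, -2.0000) → ‖Δ‖ = √4.2500 = 2.0616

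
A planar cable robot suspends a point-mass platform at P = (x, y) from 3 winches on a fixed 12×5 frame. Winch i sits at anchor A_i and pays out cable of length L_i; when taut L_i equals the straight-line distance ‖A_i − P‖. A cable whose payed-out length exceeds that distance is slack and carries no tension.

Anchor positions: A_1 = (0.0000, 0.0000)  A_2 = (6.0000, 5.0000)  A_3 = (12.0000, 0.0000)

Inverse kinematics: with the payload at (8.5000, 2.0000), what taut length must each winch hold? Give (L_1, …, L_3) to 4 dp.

L_1 = √((0.0000−8.5000)² + (0.0000−2.0000)²) = 8.7321
L_2 = √((6.0000−8.5000)² + (5.0000−2.0000)²) = 3.9051
L_3 = √((12.0000−8.5000)² + (0.0000−2.0000)²) = 4.0311

(8.7321, 3.9051, 4.0311)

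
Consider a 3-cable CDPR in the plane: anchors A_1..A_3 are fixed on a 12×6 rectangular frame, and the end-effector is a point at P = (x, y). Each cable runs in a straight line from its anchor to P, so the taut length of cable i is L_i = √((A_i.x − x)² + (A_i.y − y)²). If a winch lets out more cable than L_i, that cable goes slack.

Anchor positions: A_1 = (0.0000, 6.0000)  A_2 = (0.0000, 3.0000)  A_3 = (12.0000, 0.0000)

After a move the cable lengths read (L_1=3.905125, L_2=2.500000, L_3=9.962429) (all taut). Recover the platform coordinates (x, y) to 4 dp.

expand ‖A_i−P‖²=L_i² and subtract eq 1 (c_i ≔ ‖A_i‖²−L_i²)
c_1 = 0.0000+36.0000−15.2500 = 20.7500
eq1−eq2 → [0.0000  6.0000]·P = 18.0000
eq1−eq3 → [-24.0000  12.0000]·P = -24.0000
2×2 solve → P = (2.5000, 3.0000)

(2.5000, 3.0000)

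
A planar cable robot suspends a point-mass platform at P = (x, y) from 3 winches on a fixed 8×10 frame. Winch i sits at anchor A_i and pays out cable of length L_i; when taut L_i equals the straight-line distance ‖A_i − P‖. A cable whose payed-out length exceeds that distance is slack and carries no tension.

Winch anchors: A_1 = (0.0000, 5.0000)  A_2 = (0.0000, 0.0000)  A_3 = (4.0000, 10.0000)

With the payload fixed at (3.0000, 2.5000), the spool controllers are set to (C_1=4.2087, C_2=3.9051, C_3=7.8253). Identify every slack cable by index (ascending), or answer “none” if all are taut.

1, 3

cable 1: L_1 = ‖A_1−P‖ = 3.9051;  C_1 = 4.2087 → slack
cable 2: L_2 = ‖A_2−P‖ = 3.9051;  C_2 = 3.9051 → taut
cable 3: L_3 = ‖A_3−P‖ = 7.5664;  C_3 = 7.8253 → slack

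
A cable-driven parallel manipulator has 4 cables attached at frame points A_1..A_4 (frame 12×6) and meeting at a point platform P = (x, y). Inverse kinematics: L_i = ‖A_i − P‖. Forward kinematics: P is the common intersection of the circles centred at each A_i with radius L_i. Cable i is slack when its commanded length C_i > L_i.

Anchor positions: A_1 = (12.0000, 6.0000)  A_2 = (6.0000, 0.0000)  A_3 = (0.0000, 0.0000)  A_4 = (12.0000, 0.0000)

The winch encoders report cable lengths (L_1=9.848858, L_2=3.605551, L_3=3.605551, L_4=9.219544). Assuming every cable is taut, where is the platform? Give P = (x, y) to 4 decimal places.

circle eqns → linear via eq_j − eq_1; set k_j = A_j·A_j − L_j²
k_1 = 144.0000+36.0000−97.0000 = 83.0000
12.0000·x + 12.0000·y = k_1−k_2 = 60.0000
24.0000·x + 12.0000·y = k_1−k_3 = 96.0000
0.0000·x + 12.0000·y = k_1−k_4 = 24.0000
solve first two rows → x=3.0000, y=2.0000
check cable 4: ‖A_4−P‖² = 85.0000 ≈ L_4² = 85.0000 ✓

(3.0000, 2.0000)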